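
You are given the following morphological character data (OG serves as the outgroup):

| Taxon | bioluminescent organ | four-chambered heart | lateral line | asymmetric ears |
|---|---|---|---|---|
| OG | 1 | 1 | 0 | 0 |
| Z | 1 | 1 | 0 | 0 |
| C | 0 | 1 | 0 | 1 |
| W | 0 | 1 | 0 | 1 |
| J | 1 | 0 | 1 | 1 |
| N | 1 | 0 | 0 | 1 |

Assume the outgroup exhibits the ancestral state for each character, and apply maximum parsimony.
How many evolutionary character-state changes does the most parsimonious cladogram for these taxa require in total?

Character polarity is set by the outgroup: the derived state is whichever differs from the outgroup's state, so for bioluminescent organ, four-chambered heart the derived state is '0', and for the remaining characters it is '1'.
bioluminescent organ: derived state '0' in C and W only — synapomorphy for {C, W}.
four-chambered heart (derived state '0') is shared by J and N — a synapomorphy uniting that clade.
lateral line: derived state '1' in J only — an autapomorphy, so it tells us nothing about relationships among taxa.
Only C, J, N, and W show the derived state '1' for asymmetric ears, supporting them as a clade.
Most parsimonious ingroup topology: (Z,((C,W),(J,N))).
Changes per character on this tree: bioluminescent organ: 1; four-chambered heart: 1; lateral line: 1; asymmetric ears: 1.
Total = 4.

4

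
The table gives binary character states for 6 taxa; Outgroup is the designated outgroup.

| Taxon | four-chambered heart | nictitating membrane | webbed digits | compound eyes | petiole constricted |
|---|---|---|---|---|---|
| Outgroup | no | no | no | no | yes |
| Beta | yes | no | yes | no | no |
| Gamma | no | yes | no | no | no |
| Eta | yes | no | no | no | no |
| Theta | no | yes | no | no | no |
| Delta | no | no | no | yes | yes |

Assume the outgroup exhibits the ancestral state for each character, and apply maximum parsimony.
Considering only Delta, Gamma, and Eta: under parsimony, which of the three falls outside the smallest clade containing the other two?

Delta

Character polarity is set by the outgroup: the derived state is whichever differs from the outgroup's state, so for petiole constricted the derived state is 'no', and for the remaining characters it is 'yes'.
four-chambered heart: derived state 'yes' in Beta and Eta only — synapomorphy for {Beta, Eta}.
Only Gamma and Theta show the derived state 'yes' for nictitating membrane, supporting them as a clade.
webbed digits (derived state 'yes') is unique to Beta (autapomorphy; uninformative for grouping).
compound eyes: derived state 'yes' in Delta only — an autapomorphy, so it tells us nothing about relationships among taxa.
Only Beta, Eta, Gamma, and Theta show the derived state 'no' for petiole constricted, supporting them as a clade.
Most parsimonious ingroup topology: (((Beta,Eta),(Gamma,Theta)),Delta).
Gamma and Eta share a more recent common ancestor with each other than either does with Delta, so Delta is the least closely related of the three.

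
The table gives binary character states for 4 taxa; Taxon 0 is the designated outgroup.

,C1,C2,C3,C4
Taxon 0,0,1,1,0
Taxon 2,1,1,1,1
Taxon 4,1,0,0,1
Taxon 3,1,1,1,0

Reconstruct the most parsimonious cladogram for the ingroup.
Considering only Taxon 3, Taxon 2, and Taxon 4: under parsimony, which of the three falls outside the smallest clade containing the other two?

Character polarity is set by the outgroup: the derived state is whichever differs from the outgroup's state, so for C2, C3 the derived state is '0', and for the remaining characters it is '1'.
All ingroup taxa share the derived state '1' for C1; it defines the ingroup but does not resolve relationships within it.
C2: derived state '0' in Taxon 4 only — an autapomorphy, so it tells us nothing about relationships among taxa.
C3 (derived state '0') is unique to Taxon 4 (autapomorphy; uninformative for grouping).
C4 (derived state '1') is shared by Taxon 2 and Taxon 4 — a synapomorphy uniting that clade.
Most parsimonious ingroup topology: ((Taxon 2,Taxon 4),Taxon 3).
Taxon 2 and Taxon 4 share a more recent common ancestor with each other than either does with Taxon 3, so Taxon 3 is the least closely related of the three.

Taxon 3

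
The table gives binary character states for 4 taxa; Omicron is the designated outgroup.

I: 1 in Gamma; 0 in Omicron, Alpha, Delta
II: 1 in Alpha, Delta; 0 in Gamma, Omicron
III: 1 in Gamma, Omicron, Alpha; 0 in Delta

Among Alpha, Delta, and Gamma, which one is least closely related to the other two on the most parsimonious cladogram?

Character polarity is set by the outgroup: the derived state is whichever differs from the outgroup's state, so for III the derived state is '0', and for the remaining characters it is '1'.
I: derived state '1' in Gamma only — an autapomorphy, so it tells us nothing about relationships among taxa.
II (derived state '1') is shared by Alpha and Delta — a synapomorphy uniting that clade.
III (derived state '0') is unique to Delta (autapomorphy; uninformative for grouping).
Most parsimonious ingroup topology: ((Delta,Alpha),Gamma).
Delta and Alpha share a more recent common ancestor with each other than either does with Gamma, so Gamma is the least closely related of the three.

Gamma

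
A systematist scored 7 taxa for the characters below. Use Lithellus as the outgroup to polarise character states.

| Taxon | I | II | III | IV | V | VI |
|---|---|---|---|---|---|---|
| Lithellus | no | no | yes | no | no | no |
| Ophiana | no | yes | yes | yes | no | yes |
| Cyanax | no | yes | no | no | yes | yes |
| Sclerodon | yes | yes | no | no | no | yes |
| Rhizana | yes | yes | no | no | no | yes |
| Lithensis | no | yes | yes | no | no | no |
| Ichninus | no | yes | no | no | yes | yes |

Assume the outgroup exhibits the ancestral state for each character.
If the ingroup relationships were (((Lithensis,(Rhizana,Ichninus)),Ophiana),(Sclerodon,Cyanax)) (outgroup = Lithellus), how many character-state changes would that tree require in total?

Map each character onto (((Lithensis,(Rhizana,Ichninus)),Ophiana),(Sclerodon,Cyanax)) (rooted by Lithellus) and count the minimum state changes it requires (Fitch parsimony):
I: 2; II: 1; III: 2; IV: 1; V: 2; VI: 2.
Total tree length = 10.

10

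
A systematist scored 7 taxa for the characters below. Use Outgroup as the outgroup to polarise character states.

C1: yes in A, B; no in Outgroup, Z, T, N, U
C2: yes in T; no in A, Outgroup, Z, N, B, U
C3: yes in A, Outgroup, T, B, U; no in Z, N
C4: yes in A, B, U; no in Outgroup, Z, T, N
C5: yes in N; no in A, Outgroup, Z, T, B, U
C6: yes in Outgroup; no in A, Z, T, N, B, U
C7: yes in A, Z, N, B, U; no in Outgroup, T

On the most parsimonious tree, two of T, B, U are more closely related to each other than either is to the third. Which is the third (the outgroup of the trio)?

T

Character polarity is set by the outgroup: the derived state is whichever differs from the outgroup's state, so for C3, C6 the derived state is 'no', and for the remaining characters it is 'yes'.
C1 (derived state 'yes') is shared by A and B — a synapomorphy uniting that clade.
C2: derived state 'yes' in T only — an autapomorphy, so it tells us nothing about relationships among taxa.
Only N and Z show the derived state 'no' for C3, supporting them as a clade.
Only A, B, and U show the derived state 'yes' for C4, supporting them as a clade.
C5 (derived state 'yes') is unique to N (autapomorphy; uninformative for grouping).
All ingroup taxa share the derived state 'no' for C6; it defines the ingroup but does not resolve relationships within it.
C7 (derived state 'yes') is shared by A, B, N, U, and Z — a synapomorphy uniting that clade.
Most parsimonious ingroup topology: (((Z,N),((B,A),U)),T).
U and B share a more recent common ancestor with each other than either does with T, so T is the least closely related of the three.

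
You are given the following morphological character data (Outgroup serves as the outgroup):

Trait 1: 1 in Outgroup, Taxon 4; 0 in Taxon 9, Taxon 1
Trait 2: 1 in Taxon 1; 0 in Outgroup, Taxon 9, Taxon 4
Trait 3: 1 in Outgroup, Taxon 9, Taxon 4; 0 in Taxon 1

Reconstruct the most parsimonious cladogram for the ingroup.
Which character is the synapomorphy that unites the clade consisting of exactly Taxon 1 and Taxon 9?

Trait 1

Character polarity is set by the outgroup: the derived state is whichever differs from the outgroup's state, so for Trait 1, Trait 3 the derived state is '0', and for the remaining characters it is '1'.
Trait 1 (derived state '0') is shared by Taxon 1 and Taxon 9 — a synapomorphy uniting that clade.
Trait 2: derived state '1' in Taxon 1 only — an autapomorphy, so it tells us nothing about relationships among taxa.
Trait 3: derived state '0' in Taxon 1 only — an autapomorphy, so it tells us nothing about relationships among taxa.
Most parsimonious ingroup topology: (Taxon 4,(Taxon 9,Taxon 1)).
The clade {Taxon 1, Taxon 9} is supported by Trait 1: its derived state '0' occurs in exactly those taxa and in no other taxon (including the outgroup).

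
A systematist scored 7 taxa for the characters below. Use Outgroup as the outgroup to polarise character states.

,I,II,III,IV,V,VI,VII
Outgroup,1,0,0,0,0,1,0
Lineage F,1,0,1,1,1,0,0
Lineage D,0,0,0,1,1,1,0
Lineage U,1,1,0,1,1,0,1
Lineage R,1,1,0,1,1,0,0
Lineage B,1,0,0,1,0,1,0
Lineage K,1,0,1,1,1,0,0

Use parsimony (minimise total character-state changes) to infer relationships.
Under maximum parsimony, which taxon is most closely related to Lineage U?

Lineage R

Character polarity is set by the outgroup: the derived state is whichever differs from the outgroup's state, so for I, VI the derived state is '0', and for the remaining characters it is '1'.
I: derived state '0' in Lineage D only — an autapomorphy, so it tells us nothing about relationships among taxa.
II (derived state '1') is shared by Lineage R and Lineage U — a synapomorphy uniting that clade.
III: derived state '1' in Lineage F and Lineage K only — synapomorphy for {Lineage F, Lineage K}.
IV (derived state '1') is shared by all ingroup taxa — unites the whole ingroup.
V: derived state '1' in Lineage D, Lineage F, Lineage K, Lineage R, and Lineage U only — synapomorphy for {Lineage D, Lineage F, Lineage K, Lineage R, Lineage U}.
VI (derived state '0') is shared by Lineage F, Lineage K, Lineage R, and Lineage U — a synapomorphy uniting that clade.
VII (derived state '1') is unique to Lineage U (autapomorphy; uninformative for grouping).
Most parsimonious ingroup topology: (Lineage B,(((Lineage K,Lineage F),(Lineage R,Lineage U)),Lineage D)).
Lineage U and Lineage R form a cherry on this tree, so they are sister taxa.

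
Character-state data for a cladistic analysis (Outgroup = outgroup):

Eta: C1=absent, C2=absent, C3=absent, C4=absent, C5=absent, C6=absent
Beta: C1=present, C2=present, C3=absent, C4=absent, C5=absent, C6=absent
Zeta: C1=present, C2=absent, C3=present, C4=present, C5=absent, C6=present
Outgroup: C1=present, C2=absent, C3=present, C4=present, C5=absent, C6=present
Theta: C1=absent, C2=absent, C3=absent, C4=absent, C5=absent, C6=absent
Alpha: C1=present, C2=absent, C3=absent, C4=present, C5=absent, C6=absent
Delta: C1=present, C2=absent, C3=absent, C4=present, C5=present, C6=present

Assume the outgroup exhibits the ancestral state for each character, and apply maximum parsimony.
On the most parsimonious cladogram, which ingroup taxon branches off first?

Character polarity is set by the outgroup: the derived state is whichever differs from the outgroup's state, so for C1, C3, C4, C6 the derived state is 'absent', and for the remaining characters it is 'present'.
C1: derived state 'absent' in Eta and Theta only — synapomorphy for {Eta, Theta}.
C2 (derived state 'present') is unique to Beta (autapomorphy; uninformative for grouping).
C3: derived state 'absent' in Alpha, Beta, Delta, Eta, and Theta only — synapomorphy for {Alpha, Beta, Delta, Eta, Theta}.
C4: derived state 'absent' in Beta, Eta, and Theta only — synapomorphy for {Beta, Eta, Theta}.
C5: derived state 'present' in Delta only — an autapomorphy, so it tells us nothing about relationships among taxa.
C6: derived state 'absent' in Alpha, Beta, Eta, and Theta only — synapomorphy for {Alpha, Beta, Eta, Theta}.
Most parsimonious ingroup topology: ((Delta,((Beta,(Theta,Eta)),Alpha)),Zeta).
Zeta is sister to the clade containing all other ingroup taxa, so it is the earliest-diverging (most basal) ingroup lineage.

Zeta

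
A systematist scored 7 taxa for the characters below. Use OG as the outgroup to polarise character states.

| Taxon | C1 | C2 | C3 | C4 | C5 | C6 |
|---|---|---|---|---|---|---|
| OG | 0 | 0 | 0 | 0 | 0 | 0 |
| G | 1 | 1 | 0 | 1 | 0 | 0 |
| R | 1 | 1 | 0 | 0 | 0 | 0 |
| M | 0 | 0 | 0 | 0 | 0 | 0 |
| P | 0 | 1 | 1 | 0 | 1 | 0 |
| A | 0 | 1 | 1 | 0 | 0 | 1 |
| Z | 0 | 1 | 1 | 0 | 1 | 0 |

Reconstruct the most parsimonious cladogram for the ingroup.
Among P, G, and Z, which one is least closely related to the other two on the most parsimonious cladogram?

G

The outgroup has state '0' for every character, so '1' is the derived state throughout.
Only G and R show the derived state '1' for C1, supporting them as a clade.
C2 (derived state '1') is shared by A, G, P, R, and Z — a synapomorphy uniting that clade.
C3 (derived state '1') is shared by A, P, and Z — a synapomorphy uniting that clade.
C4: derived state '1' in G only — an autapomorphy, so it tells us nothing about relationships among taxa.
C5 (derived state '1') is shared by P and Z — a synapomorphy uniting that clade.
C6 (derived state '1') is unique to A (autapomorphy; uninformative for grouping).
Most parsimonious ingroup topology: (((G,R),((P,Z),A)),M).
Z and P share a more recent common ancestor with each other than either does with G, so G is the least closely related of the three.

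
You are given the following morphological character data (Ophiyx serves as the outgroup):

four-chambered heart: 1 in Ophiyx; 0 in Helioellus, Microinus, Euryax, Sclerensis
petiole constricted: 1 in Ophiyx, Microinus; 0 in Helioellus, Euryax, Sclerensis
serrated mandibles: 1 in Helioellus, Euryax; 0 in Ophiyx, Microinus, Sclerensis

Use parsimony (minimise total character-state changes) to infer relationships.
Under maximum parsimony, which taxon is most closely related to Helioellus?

Euryax

Character polarity is set by the outgroup: the derived state is whichever differs from the outgroup's state, so for four-chambered heart, petiole constricted the derived state is '0', and for the remaining characters it is '1'.
All ingroup taxa share the derived state '0' for four-chambered heart; it defines the ingroup but does not resolve relationships within it.
petiole constricted: derived state '0' in Euryax, Helioellus, and Sclerensis only — synapomorphy for {Euryax, Helioellus, Sclerensis}.
serrated mandibles (derived state '1') is shared by Euryax and Helioellus — a synapomorphy uniting that clade.
Most parsimonious ingroup topology: (((Helioellus,Euryax),Sclerensis),Microinus).
Helioellus and Euryax form a cherry on this tree, so they are sister taxa.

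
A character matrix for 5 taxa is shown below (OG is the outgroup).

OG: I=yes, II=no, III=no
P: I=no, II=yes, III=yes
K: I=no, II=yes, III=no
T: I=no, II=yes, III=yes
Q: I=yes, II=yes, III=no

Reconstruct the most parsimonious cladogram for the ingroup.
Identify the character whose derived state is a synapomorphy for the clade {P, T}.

III

Character polarity is set by the outgroup: the derived state is whichever differs from the outgroup's state, so for I the derived state is 'no', and for the remaining characters it is 'yes'.
Only K, P, and T show the derived state 'no' for I, supporting them as a clade.
II (derived state 'yes') is shared by all ingroup taxa — unites the whole ingroup.
III (derived state 'yes') is shared by P and T — a synapomorphy uniting that clade.
Most parsimonious ingroup topology: (((P,T),K),Q).
The clade {P, T} is supported by III: its derived state 'yes' occurs in exactly those taxa and in no other taxon (including the outgroup).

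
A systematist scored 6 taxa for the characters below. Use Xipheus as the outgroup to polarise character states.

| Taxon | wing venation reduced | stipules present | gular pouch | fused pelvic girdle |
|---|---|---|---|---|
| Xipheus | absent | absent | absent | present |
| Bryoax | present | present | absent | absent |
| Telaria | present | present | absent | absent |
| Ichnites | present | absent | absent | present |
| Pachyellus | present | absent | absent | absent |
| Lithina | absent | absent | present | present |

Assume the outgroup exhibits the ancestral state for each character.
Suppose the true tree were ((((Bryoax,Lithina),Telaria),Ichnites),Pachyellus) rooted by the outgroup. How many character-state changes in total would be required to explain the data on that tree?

Map each character onto ((((Bryoax,Lithina),Telaria),Ichnites),Pachyellus) (rooted by Xipheus) and count the minimum state changes it requires (Fitch parsimony):
wing venation reduced: 2; stipules present: 2; gular pouch: 1; fused pelvic girdle: 3.
Total tree length = 8.

8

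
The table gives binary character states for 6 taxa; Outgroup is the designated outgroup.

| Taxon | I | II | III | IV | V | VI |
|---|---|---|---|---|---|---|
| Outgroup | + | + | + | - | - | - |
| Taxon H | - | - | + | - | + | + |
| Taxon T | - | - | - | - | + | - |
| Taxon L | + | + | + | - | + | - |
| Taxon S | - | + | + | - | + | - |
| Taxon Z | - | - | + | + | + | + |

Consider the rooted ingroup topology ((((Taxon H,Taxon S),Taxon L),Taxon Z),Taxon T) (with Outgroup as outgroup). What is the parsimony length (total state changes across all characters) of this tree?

Map each character onto ((((Taxon H,Taxon S),Taxon L),Taxon Z),Taxon T) (rooted by Outgroup) and count the minimum state changes it requires (Fitch parsimony):
I: 2; II: 3; III: 1; IV: 1; V: 1; VI: 2.
Total tree length = 10.

10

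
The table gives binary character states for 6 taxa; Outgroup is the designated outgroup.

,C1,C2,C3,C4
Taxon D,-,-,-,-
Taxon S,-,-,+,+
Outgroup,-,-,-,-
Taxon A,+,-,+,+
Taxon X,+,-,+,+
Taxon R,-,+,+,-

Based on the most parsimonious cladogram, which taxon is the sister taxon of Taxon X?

Taxon A

The outgroup has state '-' for every character, so '+' is the derived state throughout.
C1 (derived state '+') is shared by Taxon A and Taxon X — a synapomorphy uniting that clade.
C2: derived state '+' in Taxon R only — an autapomorphy, so it tells us nothing about relationships among taxa.
C3 (derived state '+') is shared by Taxon A, Taxon R, Taxon S, and Taxon X — a synapomorphy uniting that clade.
Only Taxon A, Taxon S, and Taxon X show the derived state '+' for C4, supporting them as a clade.
Most parsimonious ingroup topology: (Taxon D,(Taxon R,(Taxon S,(Taxon A,Taxon X)))).
Taxon X and Taxon A form a cherry on this tree, so they are sister taxa.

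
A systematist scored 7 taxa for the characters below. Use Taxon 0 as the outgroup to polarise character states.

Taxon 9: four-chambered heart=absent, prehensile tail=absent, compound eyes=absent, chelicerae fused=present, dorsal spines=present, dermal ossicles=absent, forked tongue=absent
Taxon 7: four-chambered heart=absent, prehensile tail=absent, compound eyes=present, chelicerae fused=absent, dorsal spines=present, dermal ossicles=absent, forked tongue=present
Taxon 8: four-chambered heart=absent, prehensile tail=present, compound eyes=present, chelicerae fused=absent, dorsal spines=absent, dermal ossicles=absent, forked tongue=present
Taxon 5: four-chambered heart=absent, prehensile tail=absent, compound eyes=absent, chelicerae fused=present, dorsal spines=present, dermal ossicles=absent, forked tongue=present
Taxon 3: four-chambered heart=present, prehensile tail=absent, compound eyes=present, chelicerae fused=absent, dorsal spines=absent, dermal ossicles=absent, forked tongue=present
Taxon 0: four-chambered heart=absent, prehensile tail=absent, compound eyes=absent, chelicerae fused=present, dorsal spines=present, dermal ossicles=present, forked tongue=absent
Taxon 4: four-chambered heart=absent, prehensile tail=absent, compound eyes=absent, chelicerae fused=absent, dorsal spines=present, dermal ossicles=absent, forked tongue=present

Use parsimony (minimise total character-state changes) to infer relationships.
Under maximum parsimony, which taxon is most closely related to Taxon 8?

Taxon 3

Character polarity is set by the outgroup: the derived state is whichever differs from the outgroup's state, so for chelicerae fused, dorsal spines, dermal ossicles the derived state is 'absent', and for the remaining characters it is 'present'.
four-chambered heart: derived state 'present' in Taxon 3 only — an autapomorphy, so it tells us nothing about relationships among taxa.
prehensile tail: derived state 'present' in Taxon 8 only — an autapomorphy, so it tells us nothing about relationships among taxa.
Only Taxon 3, Taxon 7, and Taxon 8 show the derived state 'present' for compound eyes, supporting them as a clade.
chelicerae fused (derived state 'absent') is shared by Taxon 3, Taxon 4, Taxon 7, and Taxon 8 — a synapomorphy uniting that clade.
dorsal spines: derived state 'absent' in Taxon 3 and Taxon 8 only — synapomorphy for {Taxon 3, Taxon 8}.
dermal ossicles (derived state 'absent') is shared by all ingroup taxa — unites the whole ingroup.
forked tongue (derived state 'present') is shared by Taxon 3, Taxon 4, Taxon 5, Taxon 7, and Taxon 8 — a synapomorphy uniting that clade.
Most parsimonious ingroup topology: (((((Taxon 3,Taxon 8),Taxon 7),Taxon 4),Taxon 5),Taxon 9).
Taxon 8 and Taxon 3 form a cherry on this tree, so they are sister taxa.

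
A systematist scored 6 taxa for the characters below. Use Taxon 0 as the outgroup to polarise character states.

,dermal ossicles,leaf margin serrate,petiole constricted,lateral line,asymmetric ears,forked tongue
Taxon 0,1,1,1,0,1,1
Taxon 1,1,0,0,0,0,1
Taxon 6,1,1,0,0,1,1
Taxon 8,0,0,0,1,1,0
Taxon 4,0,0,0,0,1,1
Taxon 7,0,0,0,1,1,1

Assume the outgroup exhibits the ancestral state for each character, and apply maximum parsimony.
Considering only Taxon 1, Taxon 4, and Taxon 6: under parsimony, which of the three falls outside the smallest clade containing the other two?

Taxon 6

Character polarity is set by the outgroup: the derived state is whichever differs from the outgroup's state, so for dermal ossicles, leaf margin serrate, petiole constricted, asymmetric ears, forked tongue the derived state is '0', and for the remaining characters it is '1'.
dermal ossicles (derived state '0') is shared by Taxon 4, Taxon 7, and Taxon 8 — a synapomorphy uniting that clade.
Only Taxon 1, Taxon 4, Taxon 7, and Taxon 8 show the derived state '0' for leaf margin serrate, supporting them as a clade.
petiole constricted (derived state '0') is shared by all ingroup taxa — unites the whole ingroup.
lateral line: derived state '1' in Taxon 7 and Taxon 8 only — synapomorphy for {Taxon 7, Taxon 8}.
asymmetric ears: derived state '0' in Taxon 1 only — an autapomorphy, so it tells us nothing about relationships among taxa.
forked tongue: derived state '0' in Taxon 8 only — an autapomorphy, so it tells us nothing about relationships among taxa.
Most parsimonious ingroup topology: ((Taxon 1,((Taxon 8,Taxon 7),Taxon 4)),Taxon 6).
Taxon 1 and Taxon 4 share a more recent common ancestor with each other than either does with Taxon 6, so Taxon 6 is the least closely related of the three.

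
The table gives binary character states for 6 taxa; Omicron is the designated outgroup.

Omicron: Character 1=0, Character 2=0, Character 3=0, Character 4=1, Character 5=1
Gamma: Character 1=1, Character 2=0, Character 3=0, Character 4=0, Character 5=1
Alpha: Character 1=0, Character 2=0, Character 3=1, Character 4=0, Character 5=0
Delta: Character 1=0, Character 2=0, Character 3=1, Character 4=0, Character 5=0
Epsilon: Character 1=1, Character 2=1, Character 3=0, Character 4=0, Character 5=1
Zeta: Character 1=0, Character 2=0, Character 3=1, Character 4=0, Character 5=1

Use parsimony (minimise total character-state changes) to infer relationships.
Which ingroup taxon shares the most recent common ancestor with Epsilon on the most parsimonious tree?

Gamma

Character polarity is set by the outgroup: the derived state is whichever differs from the outgroup's state, so for Character 4, Character 5 the derived state is '0', and for the remaining characters it is '1'.
Character 1: derived state '1' in Epsilon and Gamma only — synapomorphy for {Epsilon, Gamma}.
Character 2 (derived state '1') is unique to Epsilon (autapomorphy; uninformative for grouping).
Character 3 (derived state '1') is shared by Alpha, Delta, and Zeta — a synapomorphy uniting that clade.
All ingroup taxa share the derived state '0' for Character 4; it defines the ingroup but does not resolve relationships within it.
Character 5 (derived state '0') is shared by Alpha and Delta — a synapomorphy uniting that clade.
Most parsimonious ingroup topology: ((Gamma,Epsilon),((Alpha,Delta),Zeta)).
Epsilon and Gamma form a cherry on this tree, so they are sister taxa.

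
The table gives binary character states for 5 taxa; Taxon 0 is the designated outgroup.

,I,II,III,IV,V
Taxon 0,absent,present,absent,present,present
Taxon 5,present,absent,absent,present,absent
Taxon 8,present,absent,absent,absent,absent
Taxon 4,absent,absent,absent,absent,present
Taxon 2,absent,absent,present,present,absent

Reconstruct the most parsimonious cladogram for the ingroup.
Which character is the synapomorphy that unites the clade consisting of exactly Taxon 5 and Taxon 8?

Character polarity is set by the outgroup: the derived state is whichever differs from the outgroup's state, so for II, IV, V the derived state is 'absent', and for the remaining characters it is 'present'.
I: derived state 'present' in Taxon 5 and Taxon 8 only — synapomorphy for {Taxon 5, Taxon 8}.
All ingroup taxa share the derived state 'absent' for II; it defines the ingroup but does not resolve relationships within it.
III (derived state 'present') is unique to Taxon 2 (autapomorphy; uninformative for grouping).
IV (state 'absent') occurs in Taxon 4 and Taxon 8 but conflicts with the nesting implied by the other characters — most parsimoniously interpreted as homoplasy.
V (derived state 'absent') is shared by Taxon 2, Taxon 5, and Taxon 8 — a synapomorphy uniting that clade.
Most parsimonious ingroup topology: (((Taxon 5,Taxon 8),Taxon 2),Taxon 4).
The clade {Taxon 5, Taxon 8} is supported by I: its derived state 'present' occurs in exactly those taxa and in no other taxon (including the outgroup).

I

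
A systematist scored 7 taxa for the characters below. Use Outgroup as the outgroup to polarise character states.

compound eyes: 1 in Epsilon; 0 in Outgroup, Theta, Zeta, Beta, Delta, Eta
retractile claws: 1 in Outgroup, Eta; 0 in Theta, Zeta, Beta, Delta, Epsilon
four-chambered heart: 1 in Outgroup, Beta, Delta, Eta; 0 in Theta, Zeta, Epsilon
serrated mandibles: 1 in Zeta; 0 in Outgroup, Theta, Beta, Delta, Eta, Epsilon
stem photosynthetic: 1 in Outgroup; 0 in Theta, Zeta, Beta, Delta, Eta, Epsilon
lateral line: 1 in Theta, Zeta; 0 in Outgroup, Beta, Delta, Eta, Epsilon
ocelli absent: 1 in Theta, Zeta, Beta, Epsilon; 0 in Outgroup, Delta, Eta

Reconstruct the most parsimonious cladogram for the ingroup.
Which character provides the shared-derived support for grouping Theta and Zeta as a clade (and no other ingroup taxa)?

lateral line

Character polarity is set by the outgroup: the derived state is whichever differs from the outgroup's state, so for retractile claws, four-chambered heart, stem photosynthetic the derived state is '0', and for the remaining characters it is '1'.
compound eyes (derived state '1') is unique to Epsilon (autapomorphy; uninformative for grouping).
retractile claws: derived state '0' in Beta, Delta, Epsilon, Theta, and Zeta only — synapomorphy for {Beta, Delta, Epsilon, Theta, Zeta}.
four-chambered heart: derived state '0' in Epsilon, Theta, and Zeta only — synapomorphy for {Epsilon, Theta, Zeta}.
serrated mandibles (derived state '1') is unique to Zeta (autapomorphy; uninformative for grouping).
All ingroup taxa share the derived state '0' for stem photosynthetic; it defines the ingroup but does not resolve relationships within it.
lateral line (derived state '1') is shared by Theta and Zeta — a synapomorphy uniting that clade.
ocelli absent (derived state '1') is shared by Beta, Epsilon, Theta, and Zeta — a synapomorphy uniting that clade.
Most parsimonious ingroup topology: (((((Theta,Zeta),Epsilon),Beta),Delta),Eta).
The clade {Theta, Zeta} is supported by lateral line: its derived state '1' occurs in exactly those taxa and in no other taxon (including the outgroup).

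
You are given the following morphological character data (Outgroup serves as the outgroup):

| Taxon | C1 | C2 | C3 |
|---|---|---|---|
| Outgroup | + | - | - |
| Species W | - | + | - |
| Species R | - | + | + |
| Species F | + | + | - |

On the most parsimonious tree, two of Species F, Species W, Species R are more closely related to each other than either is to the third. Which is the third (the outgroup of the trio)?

Species F

Character polarity is set by the outgroup: the derived state is whichever differs from the outgroup's state, so for C1 the derived state is '-', and for the remaining characters it is '+'.
C1: derived state '-' in Species R and Species W only — synapomorphy for {Species R, Species W}.
All ingroup taxa share the derived state '+' for C2; it defines the ingroup but does not resolve relationships within it.
C3 (derived state '+') is unique to Species R (autapomorphy; uninformative for grouping).
Most parsimonious ingroup topology: ((Species W,Species R),Species F).
Species W and Species R share a more recent common ancestor with each other than either does with Species F, so Species F is the least closely related of the three.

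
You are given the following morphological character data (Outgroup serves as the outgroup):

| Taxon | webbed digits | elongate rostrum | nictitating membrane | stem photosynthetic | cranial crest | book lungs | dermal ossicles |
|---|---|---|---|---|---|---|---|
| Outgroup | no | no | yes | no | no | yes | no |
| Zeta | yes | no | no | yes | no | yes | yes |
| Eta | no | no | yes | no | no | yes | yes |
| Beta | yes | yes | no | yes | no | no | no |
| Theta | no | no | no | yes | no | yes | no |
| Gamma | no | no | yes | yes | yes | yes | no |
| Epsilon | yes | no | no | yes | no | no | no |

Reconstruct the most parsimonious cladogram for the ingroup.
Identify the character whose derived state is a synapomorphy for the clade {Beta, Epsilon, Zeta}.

webbed digits

Character polarity is set by the outgroup: the derived state is whichever differs from the outgroup's state, so for nictitating membrane, book lungs the derived state is 'no', and for the remaining characters it is 'yes'.
webbed digits: derived state 'yes' in Beta, Epsilon, and Zeta only — synapomorphy for {Beta, Epsilon, Zeta}.
elongate rostrum (derived state 'yes') is unique to Beta (autapomorphy; uninformative for grouping).
Only Beta, Epsilon, Theta, and Zeta show the derived state 'no' for nictitating membrane, supporting them as a clade.
stem photosynthetic: derived state 'yes' in Beta, Epsilon, Gamma, Theta, and Zeta only — synapomorphy for {Beta, Epsilon, Gamma, Theta, Zeta}.
cranial crest (derived state 'yes') is unique to Gamma (autapomorphy; uninformative for grouping).
book lungs (derived state 'no') is shared by Beta and Epsilon — a synapomorphy uniting that clade.
dermal ossicles (state 'yes') occurs in Eta and Zeta but conflicts with the nesting implied by the other characters — most parsimoniously interpreted as homoplasy.
Most parsimonious ingroup topology: ((((Zeta,(Beta,Epsilon)),Theta),Gamma),Eta).
The clade {Beta, Epsilon, Zeta} is supported by webbed digits: its derived state 'yes' occurs in exactly those taxa and in no other taxon (including the outgroup).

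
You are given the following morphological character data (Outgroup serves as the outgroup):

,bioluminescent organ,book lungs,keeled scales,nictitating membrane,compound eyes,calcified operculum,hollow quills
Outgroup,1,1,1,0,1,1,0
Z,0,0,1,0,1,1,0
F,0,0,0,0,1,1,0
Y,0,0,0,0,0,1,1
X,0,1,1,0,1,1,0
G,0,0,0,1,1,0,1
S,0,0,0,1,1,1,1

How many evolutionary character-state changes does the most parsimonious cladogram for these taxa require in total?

7

Character polarity is set by the outgroup: the derived state is whichever differs from the outgroup's state, so for bioluminescent organ, book lungs, keeled scales, compound eyes, calcified operculum the derived state is '0', and for the remaining characters it is '1'.
bioluminescent organ (derived state '0') is shared by all ingroup taxa — unites the whole ingroup.
Only F, G, S, Y, and Z show the derived state '0' for book lungs, supporting them as a clade.
Only F, G, S, and Y show the derived state '0' for keeled scales, supporting them as a clade.
Only G and S show the derived state '1' for nictitating membrane, supporting them as a clade.
compound eyes: derived state '0' in Y only — an autapomorphy, so it tells us nothing about relationships among taxa.
calcified operculum (derived state '0') is unique to G (autapomorphy; uninformative for grouping).
Only G, S, and Y show the derived state '1' for hollow quills, supporting them as a clade.
Most parsimonious ingroup topology: ((Z,(F,(Y,(G,S)))),X).
Changes per character on this tree: bioluminescent organ: 1; book lungs: 1; keeled scales: 1; nictitating membrane: 1; compound eyes: 1; calcified operculum: 1; hollow quills: 1.
Total = 7.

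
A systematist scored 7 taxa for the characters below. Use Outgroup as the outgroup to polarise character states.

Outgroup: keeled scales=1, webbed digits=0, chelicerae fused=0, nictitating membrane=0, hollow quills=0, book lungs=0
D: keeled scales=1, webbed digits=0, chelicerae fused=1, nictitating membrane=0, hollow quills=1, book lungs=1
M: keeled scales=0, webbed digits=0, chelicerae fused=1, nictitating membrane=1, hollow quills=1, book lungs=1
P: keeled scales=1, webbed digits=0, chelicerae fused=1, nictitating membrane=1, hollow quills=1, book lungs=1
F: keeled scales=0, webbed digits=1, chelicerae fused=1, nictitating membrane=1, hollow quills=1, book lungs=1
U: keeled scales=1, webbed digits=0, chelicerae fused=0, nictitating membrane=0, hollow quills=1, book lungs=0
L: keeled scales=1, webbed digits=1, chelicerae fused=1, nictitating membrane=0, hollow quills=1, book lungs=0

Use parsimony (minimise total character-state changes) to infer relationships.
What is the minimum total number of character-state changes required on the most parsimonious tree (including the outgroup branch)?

Character polarity is set by the outgroup: the derived state is whichever differs from the outgroup's state, so for keeled scales the derived state is '0', and for the remaining characters it is '1'.
keeled scales (derived state '0') is shared by F and M — a synapomorphy uniting that clade.
webbed digits groups F and L, which is incompatible with the clades supported by the remaining characters; treating it as convergent (homoplasy) costs fewer steps than any alternative tree.
Only D, F, L, M, and P show the derived state '1' for chelicerae fused, supporting them as a clade.
nictitating membrane: derived state '1' in F, M, and P only — synapomorphy for {F, M, P}.
hollow quills (derived state '1') is shared by all ingroup taxa — unites the whole ingroup.
book lungs (derived state '1') is shared by D, F, M, and P — a synapomorphy uniting that clade.
Most parsimonious ingroup topology: (((D,((M,F),P)),L),U).
Changes per character on this tree: keeled scales: 1; webbed digits: 2; chelicerae fused: 1; nictitating membrane: 1; hollow quills: 1; book lungs: 1.
Total = 7.

7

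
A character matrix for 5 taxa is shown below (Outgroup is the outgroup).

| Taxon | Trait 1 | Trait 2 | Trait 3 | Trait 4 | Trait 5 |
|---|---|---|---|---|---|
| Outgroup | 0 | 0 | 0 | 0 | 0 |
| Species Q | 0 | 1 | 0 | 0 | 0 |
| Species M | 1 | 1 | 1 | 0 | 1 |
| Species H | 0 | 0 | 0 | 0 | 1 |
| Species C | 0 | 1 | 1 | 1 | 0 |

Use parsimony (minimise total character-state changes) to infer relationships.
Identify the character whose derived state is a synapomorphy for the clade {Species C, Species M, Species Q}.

The outgroup has state '0' for every character, so '1' is the derived state throughout.
Trait 1 (derived state '1') is unique to Species M (autapomorphy; uninformative for grouping).
Only Species C, Species M, and Species Q show the derived state '1' for Trait 2, supporting them as a clade.
Trait 3 (derived state '1') is shared by Species C and Species M — a synapomorphy uniting that clade.
Trait 4: derived state '1' in Species C only — an autapomorphy, so it tells us nothing about relationships among taxa.
Trait 5 groups Species H and Species M, which is incompatible with the clades supported by the remaining characters; treating it as convergent (homoplasy) costs fewer steps than any alternative tree.
Most parsimonious ingroup topology: ((Species Q,(Species M,Species C)),Species H).
The clade {Species C, Species M, Species Q} is supported by Trait 2: its derived state '1' occurs in exactly those taxa and in no other taxon (including the outgroup).

Trait 2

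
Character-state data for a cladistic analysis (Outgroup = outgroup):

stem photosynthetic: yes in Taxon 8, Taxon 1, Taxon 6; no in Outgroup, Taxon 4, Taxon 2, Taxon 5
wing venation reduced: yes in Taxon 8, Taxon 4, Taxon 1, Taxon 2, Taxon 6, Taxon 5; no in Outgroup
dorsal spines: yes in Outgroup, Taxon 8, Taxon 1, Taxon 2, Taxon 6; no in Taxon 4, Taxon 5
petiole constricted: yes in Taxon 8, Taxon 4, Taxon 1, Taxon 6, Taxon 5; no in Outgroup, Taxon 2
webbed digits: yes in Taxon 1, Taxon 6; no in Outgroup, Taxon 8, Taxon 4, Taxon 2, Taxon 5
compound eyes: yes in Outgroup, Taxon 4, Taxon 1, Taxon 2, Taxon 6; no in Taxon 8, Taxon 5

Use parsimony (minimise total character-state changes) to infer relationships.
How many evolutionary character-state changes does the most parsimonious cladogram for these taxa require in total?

Character polarity is set by the outgroup: the derived state is whichever differs from the outgroup's state, so for dorsal spines, compound eyes the derived state is 'no', and for the remaining characters it is 'yes'.
stem photosynthetic (derived state 'yes') is shared by Taxon 1, Taxon 6, and Taxon 8 — a synapomorphy uniting that clade.
All ingroup taxa share the derived state 'yes' for wing venation reduced; it defines the ingroup but does not resolve relationships within it.
dorsal spines (derived state 'no') is shared by Taxon 4 and Taxon 5 — a synapomorphy uniting that clade.
Only Taxon 1, Taxon 4, Taxon 5, Taxon 6, and Taxon 8 show the derived state 'yes' for petiole constricted, supporting them as a clade.
webbed digits (derived state 'yes') is shared by Taxon 1 and Taxon 6 — a synapomorphy uniting that clade.
compound eyes (state 'no') occurs in Taxon 5 and Taxon 8 but conflicts with the nesting implied by the other characters — most parsimoniously interpreted as homoplasy.
Most parsimonious ingroup topology: (((Taxon 8,(Taxon 1,Taxon 6)),(Taxon 4,Taxon 5)),Taxon 2).
Changes per character on this tree: stem photosynthetic: 1; wing venation reduced: 1; dorsal spines: 1; petiole constricted: 1; webbed digits: 1; compound eyes: 2.
Total = 7.

7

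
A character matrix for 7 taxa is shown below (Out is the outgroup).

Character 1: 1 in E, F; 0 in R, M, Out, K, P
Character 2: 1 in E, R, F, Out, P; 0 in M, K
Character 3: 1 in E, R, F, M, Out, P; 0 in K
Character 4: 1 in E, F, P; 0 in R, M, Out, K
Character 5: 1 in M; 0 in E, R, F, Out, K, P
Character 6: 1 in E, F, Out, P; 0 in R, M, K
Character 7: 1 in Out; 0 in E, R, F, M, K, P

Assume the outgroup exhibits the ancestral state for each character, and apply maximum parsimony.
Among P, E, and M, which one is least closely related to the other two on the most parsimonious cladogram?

M

Character polarity is set by the outgroup: the derived state is whichever differs from the outgroup's state, so for Character 2, Character 3, Character 6, Character 7 the derived state is '0', and for the remaining characters it is '1'.
Character 1 (derived state '1') is shared by E and F — a synapomorphy uniting that clade.
Only K and M show the derived state '0' for Character 2, supporting them as a clade.
Character 3 (derived state '0') is unique to K (autapomorphy; uninformative for grouping).
Only E, F, and P show the derived state '1' for Character 4, supporting them as a clade.
Character 5: derived state '1' in M only — an autapomorphy, so it tells us nothing about relationships among taxa.
Only K, M, and R show the derived state '0' for Character 6, supporting them as a clade.
All ingroup taxa share the derived state '0' for Character 7; it defines the ingroup but does not resolve relationships within it.
Most parsimonious ingroup topology: ((R,(M,K)),((F,E),P)).
P and E share a more recent common ancestor with each other than either does with M, so M is the least closely related of the three.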